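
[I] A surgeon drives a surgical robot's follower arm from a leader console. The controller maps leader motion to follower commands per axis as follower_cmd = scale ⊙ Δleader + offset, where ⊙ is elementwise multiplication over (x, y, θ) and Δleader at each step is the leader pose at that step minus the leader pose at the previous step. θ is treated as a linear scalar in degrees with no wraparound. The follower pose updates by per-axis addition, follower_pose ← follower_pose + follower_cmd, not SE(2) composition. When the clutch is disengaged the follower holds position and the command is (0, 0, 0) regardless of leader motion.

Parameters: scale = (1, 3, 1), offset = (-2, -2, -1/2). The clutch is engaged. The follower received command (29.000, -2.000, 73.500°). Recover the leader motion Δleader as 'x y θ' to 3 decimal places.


31.000 0.000 74.000

axis x: (29.000 − -2) / (1) = 31.000
axis y: (-2.000 − -2) / (3) = 0.000
axis θ: (73.500 − -1/2) / (1) = 74.000


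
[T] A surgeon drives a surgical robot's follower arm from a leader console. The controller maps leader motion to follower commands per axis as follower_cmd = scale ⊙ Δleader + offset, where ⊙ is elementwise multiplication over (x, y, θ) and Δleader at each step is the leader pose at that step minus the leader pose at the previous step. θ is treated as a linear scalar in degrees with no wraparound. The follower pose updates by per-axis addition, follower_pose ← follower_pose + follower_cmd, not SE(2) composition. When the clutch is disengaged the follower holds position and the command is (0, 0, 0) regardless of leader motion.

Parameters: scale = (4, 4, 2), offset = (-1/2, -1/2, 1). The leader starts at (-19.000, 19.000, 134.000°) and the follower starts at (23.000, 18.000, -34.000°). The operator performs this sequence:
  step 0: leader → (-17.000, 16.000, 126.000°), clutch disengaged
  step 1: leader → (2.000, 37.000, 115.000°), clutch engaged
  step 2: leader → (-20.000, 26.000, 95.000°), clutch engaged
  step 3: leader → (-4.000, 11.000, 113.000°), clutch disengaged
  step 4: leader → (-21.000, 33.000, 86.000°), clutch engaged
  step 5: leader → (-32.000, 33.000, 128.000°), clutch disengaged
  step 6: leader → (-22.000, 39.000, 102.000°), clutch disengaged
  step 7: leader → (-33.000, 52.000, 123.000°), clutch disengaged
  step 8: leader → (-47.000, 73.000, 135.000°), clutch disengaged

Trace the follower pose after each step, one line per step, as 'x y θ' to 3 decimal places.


step 0: Δleader=(2.000, -3.000, -8.000°), disengaged; cmd=(0,0,0) → follower holds at (23.000, 18.000, -34.000°)
step 1: Δleader=(19.000, 21.000, -11.000°), engaged; cmd=(75.500, 83.500, -21.000°) → follower=(98.500, 101.500, -55.000°)
step 2: Δleader=(-22.000, -11.000, -20.000°), engaged; cmd=(-88.500, -44.500, -39.000°) → follower=(10.000, 57.000, -94.000°)
step 3: Δleader=(16.000, -15.000, 18.000°), disengaged; cmd=(0,0,0) → follower holds at (10.000, 57.000, -94.000°)
step 4: Δleader=(-17.000, 22.000, -27.000°), engaged; cmd=(-68.500, 87.500, -53.000°) → follower=(-58.500, 144.500, -147.000°)
step 5: Δleader=(-11.000, 0.000, 42.000°), disengaged; cmd=(0,0,0) → follower holds at (-58.500, 144.500, -147.000°)
step 6: Δleader=(10.000, 6.000, -26.000°), disengaged; cmd=(0,0,0) → follower holds at (-58.500, 144.500, -147.000°)
step 7: Δleader=(-11.000, 13.000, 21.000°), disengaged; cmd=(0,0,0) → follower holds at (-58.500, 144.500, -147.000°)
step 8: Δleader=(-14.000, 21.000, 12.000°), disengaged; cmd=(0,0,0) → follower holds at (-58.500, 144.500, -147.000°)

23.000 18.000 -34.000
98.500 101.500 -55.000
10.000 57.000 -94.000
10.000 57.000 -94.000
-58.500 144.500 -147.000
-58.500 144.500 -147.000
-58.500 144.500 -147.000
-58.500 144.500 -147.000
-58.500 144.500 -147.000


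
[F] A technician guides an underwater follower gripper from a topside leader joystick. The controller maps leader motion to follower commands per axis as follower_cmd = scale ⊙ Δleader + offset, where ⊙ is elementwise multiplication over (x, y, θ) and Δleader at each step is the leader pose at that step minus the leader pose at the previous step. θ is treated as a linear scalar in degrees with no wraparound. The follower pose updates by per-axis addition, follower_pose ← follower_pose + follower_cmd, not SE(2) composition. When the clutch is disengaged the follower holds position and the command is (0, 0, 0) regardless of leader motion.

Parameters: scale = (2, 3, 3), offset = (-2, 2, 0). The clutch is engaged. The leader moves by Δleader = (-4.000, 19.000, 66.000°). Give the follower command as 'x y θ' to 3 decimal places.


axis x: 2·-4.000 + -2 = -10.000
axis y: 3·19.000 + 2 = 59.000
axis θ: 3·66.000 + 0 = 198.000

-10.000 59.000 198.000


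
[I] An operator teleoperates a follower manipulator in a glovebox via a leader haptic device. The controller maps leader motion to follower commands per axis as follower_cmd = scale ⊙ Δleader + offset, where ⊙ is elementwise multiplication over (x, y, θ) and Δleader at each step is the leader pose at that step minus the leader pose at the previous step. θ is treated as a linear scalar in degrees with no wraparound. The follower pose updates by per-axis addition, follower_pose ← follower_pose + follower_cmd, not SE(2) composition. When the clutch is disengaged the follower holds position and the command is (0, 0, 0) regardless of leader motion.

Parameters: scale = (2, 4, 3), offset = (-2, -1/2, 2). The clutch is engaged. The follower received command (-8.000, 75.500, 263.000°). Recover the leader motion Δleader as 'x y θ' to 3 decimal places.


-3.000 19.000 87.000

axis x: (-8.000 − -2) / (2) = -3.000
axis y: (75.500 − -1/2) / (4) = 19.000
axis θ: (263.000 − 2) / (3) = 87.000


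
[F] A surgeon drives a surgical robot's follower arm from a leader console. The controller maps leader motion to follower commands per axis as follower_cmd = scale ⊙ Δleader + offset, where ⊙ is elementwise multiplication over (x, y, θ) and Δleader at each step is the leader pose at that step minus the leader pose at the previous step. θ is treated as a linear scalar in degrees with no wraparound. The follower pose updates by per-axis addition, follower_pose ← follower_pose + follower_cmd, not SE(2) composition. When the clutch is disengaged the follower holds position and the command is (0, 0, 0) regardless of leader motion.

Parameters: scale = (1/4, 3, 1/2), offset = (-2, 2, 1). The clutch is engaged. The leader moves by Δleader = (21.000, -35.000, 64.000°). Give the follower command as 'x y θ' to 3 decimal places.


3.250 -103.000 33.000

axis x: 1/4·21.000 + -2 = 3.250
axis y: 3·-35.000 + 2 = -103.000
axis θ: 1/2·64.000 + 1 = 33.000


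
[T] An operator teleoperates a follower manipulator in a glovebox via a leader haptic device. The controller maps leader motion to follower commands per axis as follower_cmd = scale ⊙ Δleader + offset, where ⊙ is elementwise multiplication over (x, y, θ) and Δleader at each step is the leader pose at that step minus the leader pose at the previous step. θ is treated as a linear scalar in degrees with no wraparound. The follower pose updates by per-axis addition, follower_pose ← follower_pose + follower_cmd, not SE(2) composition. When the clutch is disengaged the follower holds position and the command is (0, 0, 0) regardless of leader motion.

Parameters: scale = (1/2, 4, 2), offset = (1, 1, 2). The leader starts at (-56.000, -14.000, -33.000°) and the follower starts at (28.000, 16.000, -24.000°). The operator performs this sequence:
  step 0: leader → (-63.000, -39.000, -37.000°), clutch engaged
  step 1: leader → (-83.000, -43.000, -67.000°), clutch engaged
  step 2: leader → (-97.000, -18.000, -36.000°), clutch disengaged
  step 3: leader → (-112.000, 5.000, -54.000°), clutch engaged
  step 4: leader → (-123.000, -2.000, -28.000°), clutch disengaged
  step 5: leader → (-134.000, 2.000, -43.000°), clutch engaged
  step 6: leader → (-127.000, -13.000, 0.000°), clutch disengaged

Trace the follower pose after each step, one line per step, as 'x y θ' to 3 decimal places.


25.500 -83.000 -30.000
16.500 -98.000 -88.000
16.500 -98.000 -88.000
10.000 -5.000 -122.000
10.000 -5.000 -122.000
5.500 12.000 -150.000
5.500 12.000 -150.000

step 0: Δleader=(-7.000, -25.000, -4.000°), engaged; cmd=(-2.500, -99.000, -6.000°) → follower=(25.500, -83.000, -30.000°)
step 1: Δleader=(-20.000, -4.000, -30.000°), engaged; cmd=(-9.000, -15.000, -58.000°) → follower=(16.500, -98.000, -88.000°)
step 2: Δleader=(-14.000, 25.000, 31.000°), disengaged; cmd=(0,0,0) → follower holds at (16.500, -98.000, -88.000°)
step 3: Δleader=(-15.000, 23.000, -18.000°), engaged; cmd=(-6.500, 93.000, -34.000°) → follower=(10.000, -5.000, -122.000°)
step 4: Δleader=(-11.000, -7.000, 26.000°), disengaged; cmd=(0,0,0) → follower holds at (10.000, -5.000, -122.000°)
step 5: Δleader=(-11.000, 4.000, -15.000°), engaged; cmd=(-4.500, 17.000, -28.000°) → follower=(5.500, 12.000, -150.000°)
step 6: Δleader=(7.000, -15.000, 43.000°), disengaged; cmd=(0,0,0) → follower holds at (5.500, 12.000, -150.000°)


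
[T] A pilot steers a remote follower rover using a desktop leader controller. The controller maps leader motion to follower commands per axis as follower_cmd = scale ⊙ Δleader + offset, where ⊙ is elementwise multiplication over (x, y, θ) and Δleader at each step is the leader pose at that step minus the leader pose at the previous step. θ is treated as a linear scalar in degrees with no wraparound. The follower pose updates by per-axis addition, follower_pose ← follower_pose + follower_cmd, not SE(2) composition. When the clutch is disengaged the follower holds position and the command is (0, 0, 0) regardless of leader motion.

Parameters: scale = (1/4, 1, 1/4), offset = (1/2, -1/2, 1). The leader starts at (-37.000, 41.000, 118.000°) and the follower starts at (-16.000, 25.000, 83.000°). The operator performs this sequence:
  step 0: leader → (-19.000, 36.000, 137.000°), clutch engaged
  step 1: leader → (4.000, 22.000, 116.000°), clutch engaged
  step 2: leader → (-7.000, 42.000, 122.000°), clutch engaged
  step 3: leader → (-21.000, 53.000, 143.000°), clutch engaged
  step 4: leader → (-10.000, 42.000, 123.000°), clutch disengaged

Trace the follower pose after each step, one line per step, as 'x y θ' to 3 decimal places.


-11.000 19.500 88.750
-4.750 5.000 84.500
-7.000 24.500 87.000
-10.000 35.000 93.250
-10.000 35.000 93.250

step 0: Δleader=(18.000, -5.000, 19.000°), engaged; cmd=(5.000, -5.500, 5.750°) → follower=(-11.000, 19.500, 88.750°)
step 1: Δleader=(23.000, -14.000, -21.000°), engaged; cmd=(6.250, -14.500, -4.250°) → follower=(-4.750, 5.000, 84.500°)
step 2: Δleader=(-11.000, 20.000, 6.000°), engaged; cmd=(-2.250, 19.500, 2.500°) → follower=(-7.000, 24.500, 87.000°)
step 3: Δleader=(-14.000, 11.000, 21.000°), engaged; cmd=(-3.000, 10.500, 6.250°) → follower=(-10.000, 35.000, 93.250°)
step 4: Δleader=(11.000, -11.000, -20.000°), disengaged; cmd=(0,0,0) → follower holds at (-10.000, 35.000, 93.250°)


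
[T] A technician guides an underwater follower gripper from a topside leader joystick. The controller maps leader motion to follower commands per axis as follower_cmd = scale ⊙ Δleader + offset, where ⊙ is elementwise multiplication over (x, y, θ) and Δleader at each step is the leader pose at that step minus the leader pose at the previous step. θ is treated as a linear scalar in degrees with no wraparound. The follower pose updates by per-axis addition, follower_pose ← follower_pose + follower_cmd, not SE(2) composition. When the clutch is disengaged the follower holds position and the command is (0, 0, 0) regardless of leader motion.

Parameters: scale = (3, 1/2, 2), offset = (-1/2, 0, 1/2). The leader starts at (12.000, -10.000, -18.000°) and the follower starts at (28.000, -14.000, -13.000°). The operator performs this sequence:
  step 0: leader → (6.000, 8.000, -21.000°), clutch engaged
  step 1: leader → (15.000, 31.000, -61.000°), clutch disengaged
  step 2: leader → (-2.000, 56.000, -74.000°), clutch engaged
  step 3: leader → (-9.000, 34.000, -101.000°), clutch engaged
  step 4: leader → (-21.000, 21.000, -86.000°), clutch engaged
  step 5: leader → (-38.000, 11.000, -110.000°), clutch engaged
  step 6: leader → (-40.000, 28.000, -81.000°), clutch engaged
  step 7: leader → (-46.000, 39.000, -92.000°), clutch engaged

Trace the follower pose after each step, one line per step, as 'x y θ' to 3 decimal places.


9.500 -5.000 -18.500
9.500 -5.000 -18.500
-42.000 7.500 -44.000
-63.500 -3.500 -97.500
-100.000 -10.000 -67.000
-151.500 -15.000 -114.500
-158.000 -6.500 -56.000
-176.500 -1.000 -77.500

step 0: Δleader=(-6.000, 18.000, -3.000°), engaged; cmd=(-18.500, 9.000, -5.500°) → follower=(9.500, -5.000, -18.500°)
step 1: Δleader=(9.000, 23.000, -40.000°), disengaged; cmd=(0,0,0) → follower holds at (9.500, -5.000, -18.500°)
step 2: Δleader=(-17.000, 25.000, -13.000°), engaged; cmd=(-51.500, 12.500, -25.500°) → follower=(-42.000, 7.500, -44.000°)
step 3: Δleader=(-7.000, -22.000, -27.000°), engaged; cmd=(-21.500, -11.000, -53.500°) → follower=(-63.500, -3.500, -97.500°)
step 4: Δleader=(-12.000, -13.000, 15.000°), engaged; cmd=(-36.500, -6.500, 30.500°) → follower=(-100.000, -10.000, -67.000°)
step 5: Δleader=(-17.000, -10.000, -24.000°), engaged; cmd=(-51.500, -5.000, -47.500°) → follower=(-151.500, -15.000, -114.500°)
step 6: Δleader=(-2.000, 17.000, 29.000°), engaged; cmd=(-6.500, 8.500, 58.500°) → follower=(-158.000, -6.500, -56.000°)
step 7: Δleader=(-6.000, 11.000, -11.000°), engaged; cmd=(-18.500, 5.500, -21.500°) → follower=(-176.500, -1.000, -77.500°)


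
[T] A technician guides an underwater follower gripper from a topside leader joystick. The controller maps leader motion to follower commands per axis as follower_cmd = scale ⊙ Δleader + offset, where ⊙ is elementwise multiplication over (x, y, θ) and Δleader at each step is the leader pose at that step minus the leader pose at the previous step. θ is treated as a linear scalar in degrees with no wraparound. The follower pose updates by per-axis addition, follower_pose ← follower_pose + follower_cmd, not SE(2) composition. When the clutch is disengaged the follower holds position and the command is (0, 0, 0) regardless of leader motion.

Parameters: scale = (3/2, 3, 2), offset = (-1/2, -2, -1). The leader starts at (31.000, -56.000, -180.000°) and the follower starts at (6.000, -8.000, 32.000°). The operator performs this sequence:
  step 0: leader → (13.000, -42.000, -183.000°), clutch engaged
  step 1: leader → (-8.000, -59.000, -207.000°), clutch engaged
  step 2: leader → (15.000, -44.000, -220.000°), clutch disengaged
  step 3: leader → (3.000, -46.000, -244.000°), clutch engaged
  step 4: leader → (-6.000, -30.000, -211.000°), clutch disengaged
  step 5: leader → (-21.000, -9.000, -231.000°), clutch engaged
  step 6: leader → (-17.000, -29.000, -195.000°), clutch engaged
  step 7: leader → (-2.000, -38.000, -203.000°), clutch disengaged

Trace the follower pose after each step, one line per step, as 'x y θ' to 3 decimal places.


step 0: Δleader=(-18.000, 14.000, -3.000°), engaged; cmd=(-27.500, 40.000, -7.000°) → follower=(-21.500, 32.000, 25.000°)
step 1: Δleader=(-21.000, -17.000, -24.000°), engaged; cmd=(-32.000, -53.000, -49.000°) → follower=(-53.500, -21.000, -24.000°)
step 2: Δleader=(23.000, 15.000, -13.000°), disengaged; cmd=(0,0,0) → follower holds at (-53.500, -21.000, -24.000°)
step 3: Δleader=(-12.000, -2.000, -24.000°), engaged; cmd=(-18.500, -8.000, -49.000°) → follower=(-72.000, -29.000, -73.000°)
step 4: Δleader=(-9.000, 16.000, 33.000°), disengaged; cmd=(0,0,0) → follower holds at (-72.000, -29.000, -73.000°)
step 5: Δleader=(-15.000, 21.000, -20.000°), engaged; cmd=(-23.000, 61.000, -41.000°) → follower=(-95.000, 32.000, -114.000°)
step 6: Δleader=(4.000, -20.000, 36.000°), engaged; cmd=(5.500, -62.000, 71.000°) → follower=(-89.500, -30.000, -43.000°)
step 7: Δleader=(15.000, -9.000, -8.000°), disengaged; cmd=(0,0,0) → follower holds at (-89.500, -30.000, -43.000°)

-21.500 32.000 25.000
-53.500 -21.000 -24.000
-53.500 -21.000 -24.000
-72.000 -29.000 -73.000
-72.000 -29.000 -73.000
-95.000 32.000 -114.000
-89.500 -30.000 -43.000
-89.500 -30.000 -43.000


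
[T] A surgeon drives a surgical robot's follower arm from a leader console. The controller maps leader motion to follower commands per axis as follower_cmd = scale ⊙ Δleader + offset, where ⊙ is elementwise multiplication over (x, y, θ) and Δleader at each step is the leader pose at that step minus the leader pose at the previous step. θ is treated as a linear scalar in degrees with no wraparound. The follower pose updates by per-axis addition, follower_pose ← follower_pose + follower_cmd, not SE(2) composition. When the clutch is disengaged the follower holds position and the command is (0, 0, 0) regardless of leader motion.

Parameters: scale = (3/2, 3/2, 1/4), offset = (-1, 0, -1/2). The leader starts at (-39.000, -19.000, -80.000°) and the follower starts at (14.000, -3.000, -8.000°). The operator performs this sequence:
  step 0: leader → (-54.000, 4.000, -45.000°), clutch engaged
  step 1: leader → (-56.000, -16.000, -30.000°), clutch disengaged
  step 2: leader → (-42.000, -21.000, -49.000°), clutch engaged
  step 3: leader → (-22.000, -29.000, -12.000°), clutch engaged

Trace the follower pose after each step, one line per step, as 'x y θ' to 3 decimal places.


step 0: Δleader=(-15.000, 23.000, 35.000°), engaged; cmd=(-23.500, 34.500, 8.250°) → follower=(-9.500, 31.500, 0.250°)
step 1: Δleader=(-2.000, -20.000, 15.000°), disengaged; cmd=(0,0,0) → follower holds at (-9.500, 31.500, 0.250°)
step 2: Δleader=(14.000, -5.000, -19.000°), engaged; cmd=(20.000, -7.500, -5.250°) → follower=(10.500, 24.000, -5.000°)
step 3: Δleader=(20.000, -8.000, 37.000°), engaged; cmd=(29.000, -12.000, 8.750°) → follower=(39.500, 12.000, 3.750°)

-9.500 31.500 0.250
-9.500 31.500 0.250
10.500 24.000 -5.000
39.500 12.000 3.750


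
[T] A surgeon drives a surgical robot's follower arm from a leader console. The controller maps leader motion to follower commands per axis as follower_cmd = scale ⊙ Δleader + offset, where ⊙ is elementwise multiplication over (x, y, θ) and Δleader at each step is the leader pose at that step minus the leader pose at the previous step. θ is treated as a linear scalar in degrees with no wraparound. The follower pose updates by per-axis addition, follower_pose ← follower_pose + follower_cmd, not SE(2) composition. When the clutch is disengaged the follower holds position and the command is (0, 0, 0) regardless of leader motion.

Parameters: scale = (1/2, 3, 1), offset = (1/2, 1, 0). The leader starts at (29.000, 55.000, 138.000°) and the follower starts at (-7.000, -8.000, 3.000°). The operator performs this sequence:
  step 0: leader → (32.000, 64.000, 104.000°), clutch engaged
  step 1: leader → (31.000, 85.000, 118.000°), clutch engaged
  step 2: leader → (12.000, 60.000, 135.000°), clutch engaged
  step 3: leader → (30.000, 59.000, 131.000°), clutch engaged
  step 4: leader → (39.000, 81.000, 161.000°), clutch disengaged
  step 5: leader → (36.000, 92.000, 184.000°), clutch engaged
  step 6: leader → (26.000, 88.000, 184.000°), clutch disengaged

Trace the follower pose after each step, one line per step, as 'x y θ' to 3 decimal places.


step 0: Δleader=(3.000, 9.000, -34.000°), engaged; cmd=(2.000, 28.000, -34.000°) → follower=(-5.000, 20.000, -31.000°)
step 1: Δleader=(-1.000, 21.000, 14.000°), engaged; cmd=(0.000, 64.000, 14.000°) → follower=(-5.000, 84.000, -17.000°)
step 2: Δleader=(-19.000, -25.000, 17.000°), engaged; cmd=(-9.000, -74.000, 17.000°) → follower=(-14.000, 10.000, 0.000°)
step 3: Δleader=(18.000, -1.000, -4.000°), engaged; cmd=(9.500, -2.000, -4.000°) → follower=(-4.500, 8.000, -4.000°)
step 4: Δleader=(9.000, 22.000, 30.000°), disengaged; cmd=(0,0,0) → follower holds at (-4.500, 8.000, -4.000°)
step 5: Δleader=(-3.000, 11.000, 23.000°), engaged; cmd=(-1.000, 34.000, 23.000°) → follower=(-5.500, 42.000, 19.000°)
step 6: Δleader=(-10.000, -4.000, 0.000°), disengaged; cmd=(0,0,0) → follower holds at (-5.500, 42.000, 19.000°)

-5.000 20.000 -31.000
-5.000 84.000 -17.000
-14.000 10.000 0.000
-4.500 8.000 -4.000
-4.500 8.000 -4.000
-5.500 42.000 19.000
-5.500 42.000 19.000


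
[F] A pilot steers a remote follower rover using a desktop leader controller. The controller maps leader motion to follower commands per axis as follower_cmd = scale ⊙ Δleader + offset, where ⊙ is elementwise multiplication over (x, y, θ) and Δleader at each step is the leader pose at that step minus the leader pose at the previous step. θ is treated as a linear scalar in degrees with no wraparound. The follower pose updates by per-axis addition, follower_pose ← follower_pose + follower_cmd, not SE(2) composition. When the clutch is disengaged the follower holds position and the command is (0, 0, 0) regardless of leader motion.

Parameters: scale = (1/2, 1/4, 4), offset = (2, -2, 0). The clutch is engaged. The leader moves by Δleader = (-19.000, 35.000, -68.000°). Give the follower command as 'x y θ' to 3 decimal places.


axis x: 1/2·-19.000 + 2 = -7.500
axis y: 1/4·35.000 + -2 = 6.750
axis θ: 4·-68.000 + 0 = -272.000

-7.500 6.750 -272.000


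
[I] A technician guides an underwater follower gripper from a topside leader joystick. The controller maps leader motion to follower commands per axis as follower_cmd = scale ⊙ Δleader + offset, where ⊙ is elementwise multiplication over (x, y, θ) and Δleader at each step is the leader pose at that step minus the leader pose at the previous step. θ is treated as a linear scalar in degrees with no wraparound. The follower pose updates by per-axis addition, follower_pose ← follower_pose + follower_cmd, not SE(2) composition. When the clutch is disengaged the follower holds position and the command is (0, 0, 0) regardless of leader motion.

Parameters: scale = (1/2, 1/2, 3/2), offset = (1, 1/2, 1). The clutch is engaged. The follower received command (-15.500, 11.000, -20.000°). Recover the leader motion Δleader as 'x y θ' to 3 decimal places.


axis x: (-15.500 − 1) / (1/2) = -33.000
axis y: (11.000 − 1/2) / (1/2) = 21.000
axis θ: (-20.000 − 1) / (3/2) = -14.000

-33.000 21.000 -14.000


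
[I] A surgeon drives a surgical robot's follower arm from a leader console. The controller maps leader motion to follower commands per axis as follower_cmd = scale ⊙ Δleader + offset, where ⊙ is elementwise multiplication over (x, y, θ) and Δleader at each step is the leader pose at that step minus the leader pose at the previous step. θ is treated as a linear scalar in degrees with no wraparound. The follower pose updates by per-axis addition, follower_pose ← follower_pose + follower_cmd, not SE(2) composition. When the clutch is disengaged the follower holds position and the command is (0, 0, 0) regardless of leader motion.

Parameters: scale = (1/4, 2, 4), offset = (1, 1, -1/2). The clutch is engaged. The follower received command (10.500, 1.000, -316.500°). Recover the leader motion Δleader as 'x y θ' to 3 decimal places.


38.000 0.000 -79.000

axis x: (10.500 − 1) / (1/4) = 38.000
axis y: (1.000 − 1) / (2) = 0.000
axis θ: (-316.500 − -1/2) / (4) = -79.000


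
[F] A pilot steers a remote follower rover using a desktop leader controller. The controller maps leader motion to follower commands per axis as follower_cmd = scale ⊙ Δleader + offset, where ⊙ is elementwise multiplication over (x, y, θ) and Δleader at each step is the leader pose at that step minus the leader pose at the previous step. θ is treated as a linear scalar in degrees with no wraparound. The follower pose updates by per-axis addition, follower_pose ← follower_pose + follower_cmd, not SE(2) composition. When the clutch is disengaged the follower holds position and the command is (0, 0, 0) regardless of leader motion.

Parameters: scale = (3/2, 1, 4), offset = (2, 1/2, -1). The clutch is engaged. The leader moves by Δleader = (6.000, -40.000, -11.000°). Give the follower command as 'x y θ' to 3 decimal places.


11.000 -39.500 -45.000

axis x: 3/2·6.000 + 2 = 11.000
axis y: 1·-40.000 + 1/2 = -39.500
axis θ: 4·-11.000 + -1 = -45.000


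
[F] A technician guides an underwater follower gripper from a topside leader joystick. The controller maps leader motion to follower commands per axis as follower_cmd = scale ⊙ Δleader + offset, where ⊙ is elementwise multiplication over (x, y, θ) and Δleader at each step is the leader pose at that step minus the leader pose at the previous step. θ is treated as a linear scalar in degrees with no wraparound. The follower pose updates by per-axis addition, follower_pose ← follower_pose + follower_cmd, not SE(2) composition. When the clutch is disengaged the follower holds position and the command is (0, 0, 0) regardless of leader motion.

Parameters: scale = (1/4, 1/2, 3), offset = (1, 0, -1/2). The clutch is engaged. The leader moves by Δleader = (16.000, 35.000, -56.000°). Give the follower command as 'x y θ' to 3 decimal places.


axis x: 1/4·16.000 + 1 = 5.000
axis y: 1/2·35.000 + 0 = 17.500
axis θ: 3·-56.000 + -1/2 = -168.500

5.000 17.500 -168.500


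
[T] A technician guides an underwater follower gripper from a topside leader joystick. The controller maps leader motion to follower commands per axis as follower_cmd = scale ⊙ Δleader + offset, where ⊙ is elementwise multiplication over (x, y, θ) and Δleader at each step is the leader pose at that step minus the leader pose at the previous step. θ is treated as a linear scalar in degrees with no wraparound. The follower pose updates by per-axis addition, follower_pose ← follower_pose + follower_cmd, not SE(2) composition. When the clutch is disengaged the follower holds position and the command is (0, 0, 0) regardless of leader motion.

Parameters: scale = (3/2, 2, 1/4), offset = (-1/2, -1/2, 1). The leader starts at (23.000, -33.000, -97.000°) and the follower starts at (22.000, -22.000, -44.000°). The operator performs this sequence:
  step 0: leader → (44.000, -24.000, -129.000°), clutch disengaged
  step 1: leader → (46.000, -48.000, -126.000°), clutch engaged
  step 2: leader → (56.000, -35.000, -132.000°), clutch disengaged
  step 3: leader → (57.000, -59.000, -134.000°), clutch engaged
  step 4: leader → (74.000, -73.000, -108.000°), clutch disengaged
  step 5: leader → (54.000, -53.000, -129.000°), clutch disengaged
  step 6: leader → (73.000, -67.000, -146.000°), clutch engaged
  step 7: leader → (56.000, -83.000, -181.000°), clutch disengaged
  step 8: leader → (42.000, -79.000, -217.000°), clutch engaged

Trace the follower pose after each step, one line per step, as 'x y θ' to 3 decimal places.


22.000 -22.000 -44.000
24.500 -70.500 -42.250
24.500 -70.500 -42.250
25.500 -119.000 -41.750
25.500 -119.000 -41.750
25.500 -119.000 -41.750
53.500 -147.500 -45.000
53.500 -147.500 -45.000
32.000 -140.000 -53.000

step 0: Δleader=(21.000, 9.000, -32.000°), disengaged; cmd=(0,0,0) → follower holds at (22.000, -22.000, -44.000°)
step 1: Δleader=(2.000, -24.000, 3.000°), engaged; cmd=(2.500, -48.500, 1.750°) → follower=(24.500, -70.500, -42.250°)
step 2: Δleader=(10.000, 13.000, -6.000°), disengaged; cmd=(0,0,0) → follower holds at (24.500, -70.500, -42.250°)
step 3: Δleader=(1.000, -24.000, -2.000°), engaged; cmd=(1.000, -48.500, 0.500°) → follower=(25.500, -119.000, -41.750°)
step 4: Δleader=(17.000, -14.000, 26.000°), disengaged; cmd=(0,0,0) → follower holds at (25.500, -119.000, -41.750°)
step 5: Δleader=(-20.000, 20.000, -21.000°), disengaged; cmd=(0,0,0) → follower holds at (25.500, -119.000, -41.750°)
step 6: Δleader=(19.000, -14.000, -17.000°), engaged; cmd=(28.000, -28.500, -3.250°) → follower=(53.500, -147.500, -45.000°)
step 7: Δleader=(-17.000, -16.000, -35.000°), disengaged; cmd=(0,0,0) → follower holds at (53.500, -147.500, -45.000°)
step 8: Δleader=(-14.000, 4.000, -36.000°), engaged; cmd=(-21.500, 7.500, -8.000°) → follower=(32.000, -140.000, -53.000°)


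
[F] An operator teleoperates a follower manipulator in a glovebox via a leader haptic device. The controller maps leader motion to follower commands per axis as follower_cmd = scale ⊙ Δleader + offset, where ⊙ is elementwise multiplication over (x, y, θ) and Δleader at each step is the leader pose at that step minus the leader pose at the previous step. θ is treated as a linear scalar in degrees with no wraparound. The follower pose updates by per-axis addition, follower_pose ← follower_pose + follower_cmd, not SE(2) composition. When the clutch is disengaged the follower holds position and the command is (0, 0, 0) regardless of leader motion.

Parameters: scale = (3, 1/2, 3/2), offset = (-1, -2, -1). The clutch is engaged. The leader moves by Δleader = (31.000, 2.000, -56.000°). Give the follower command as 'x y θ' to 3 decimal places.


92.000 -1.000 -85.000

axis x: 3·31.000 + -1 = 92.000
axis y: 1/2·2.000 + -2 = -1.000
axis θ: 3/2·-56.000 + -1 = -85.000


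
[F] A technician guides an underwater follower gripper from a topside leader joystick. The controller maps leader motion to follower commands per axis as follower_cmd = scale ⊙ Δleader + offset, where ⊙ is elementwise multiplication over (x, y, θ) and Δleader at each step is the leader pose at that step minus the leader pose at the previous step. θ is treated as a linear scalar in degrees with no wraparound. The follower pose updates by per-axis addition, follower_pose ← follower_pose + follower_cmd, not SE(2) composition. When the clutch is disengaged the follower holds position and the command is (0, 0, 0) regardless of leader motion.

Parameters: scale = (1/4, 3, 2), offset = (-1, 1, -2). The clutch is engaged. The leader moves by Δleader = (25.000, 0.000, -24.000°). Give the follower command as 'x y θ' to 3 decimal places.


5.250 1.000 -50.000

axis x: 1/4·25.000 + -1 = 5.250
axis y: 3·0.000 + 1 = 1.000
axis θ: 2·-24.000 + -2 = -50.000


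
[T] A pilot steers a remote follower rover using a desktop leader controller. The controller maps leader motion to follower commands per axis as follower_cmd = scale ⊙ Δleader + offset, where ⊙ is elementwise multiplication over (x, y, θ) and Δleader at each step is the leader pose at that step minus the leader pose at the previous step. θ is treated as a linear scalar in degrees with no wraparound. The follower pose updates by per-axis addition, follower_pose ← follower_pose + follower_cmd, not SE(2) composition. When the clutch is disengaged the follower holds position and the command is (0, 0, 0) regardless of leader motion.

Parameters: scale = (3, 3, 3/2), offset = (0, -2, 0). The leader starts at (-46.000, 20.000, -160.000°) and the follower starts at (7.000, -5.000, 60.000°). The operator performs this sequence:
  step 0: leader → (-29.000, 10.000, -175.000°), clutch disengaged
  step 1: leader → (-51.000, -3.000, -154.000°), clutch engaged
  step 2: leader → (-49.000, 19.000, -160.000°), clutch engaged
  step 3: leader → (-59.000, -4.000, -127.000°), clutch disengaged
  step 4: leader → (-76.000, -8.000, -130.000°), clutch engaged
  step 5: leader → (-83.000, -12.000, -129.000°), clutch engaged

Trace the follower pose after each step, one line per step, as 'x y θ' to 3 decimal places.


step 0: Δleader=(17.000, -10.000, -15.000°), disengaged; cmd=(0,0,0) → follower holds at (7.000, -5.000, 60.000°)
step 1: Δleader=(-22.000, -13.000, 21.000°), engaged; cmd=(-66.000, -41.000, 31.500°) → follower=(-59.000, -46.000, 91.500°)
step 2: Δleader=(2.000, 22.000, -6.000°), engaged; cmd=(6.000, 64.000, -9.000°) → follower=(-53.000, 18.000, 82.500°)
step 3: Δleader=(-10.000, -23.000, 33.000°), disengaged; cmd=(0,0,0) → follower holds at (-53.000, 18.000, 82.500°)
step 4: Δleader=(-17.000, -4.000, -3.000°), engaged; cmd=(-51.000, -14.000, -4.500°) → follower=(-104.000, 4.000, 78.000°)
step 5: Δleader=(-7.000, -4.000, 1.000°), engaged; cmd=(-21.000, -14.000, 1.500°) → follower=(-125.000, -10.000, 79.500°)

7.000 -5.000 60.000
-59.000 -46.000 91.500
-53.000 18.000 82.500
-53.000 18.000 82.500
-104.000 4.000 78.000
-125.000 -10.000 79.500


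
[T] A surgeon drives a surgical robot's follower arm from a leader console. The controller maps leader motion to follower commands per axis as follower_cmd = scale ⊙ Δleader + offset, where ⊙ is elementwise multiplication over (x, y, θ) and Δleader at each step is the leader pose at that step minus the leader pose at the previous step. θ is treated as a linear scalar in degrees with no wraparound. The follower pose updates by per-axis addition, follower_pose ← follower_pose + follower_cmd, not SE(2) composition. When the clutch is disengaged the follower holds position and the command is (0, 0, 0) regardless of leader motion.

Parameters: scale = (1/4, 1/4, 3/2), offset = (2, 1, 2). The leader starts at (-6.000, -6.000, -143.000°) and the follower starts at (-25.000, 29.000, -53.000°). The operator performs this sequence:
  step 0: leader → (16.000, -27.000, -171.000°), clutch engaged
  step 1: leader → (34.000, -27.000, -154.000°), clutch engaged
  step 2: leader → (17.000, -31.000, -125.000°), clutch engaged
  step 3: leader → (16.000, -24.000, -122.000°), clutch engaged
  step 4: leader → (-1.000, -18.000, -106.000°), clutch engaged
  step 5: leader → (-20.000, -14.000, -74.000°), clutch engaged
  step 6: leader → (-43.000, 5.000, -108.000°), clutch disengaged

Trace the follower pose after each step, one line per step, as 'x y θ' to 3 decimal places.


-17.500 24.750 -93.000
-11.000 25.750 -65.500
-13.250 25.750 -20.000
-11.500 28.500 -13.500
-13.750 31.000 12.500
-16.500 33.000 62.500
-16.500 33.000 62.500

step 0: Δleader=(22.000, -21.000, -28.000°), engaged; cmd=(7.500, -4.250, -40.000°) → follower=(-17.500, 24.750, -93.000°)
step 1: Δleader=(18.000, 0.000, 17.000°), engaged; cmd=(6.500, 1.000, 27.500°) → follower=(-11.000, 25.750, -65.500°)
step 2: Δleader=(-17.000, -4.000, 29.000°), engaged; cmd=(-2.250, 0.000, 45.500°) → follower=(-13.250, 25.750, -20.000°)
step 3: Δleader=(-1.000, 7.000, 3.000°), engaged; cmd=(1.750, 2.750, 6.500°) → follower=(-11.500, 28.500, -13.500°)
step 4: Δleader=(-17.000, 6.000, 16.000°), engaged; cmd=(-2.250, 2.500, 26.000°) → follower=(-13.750, 31.000, 12.500°)
step 5: Δleader=(-19.000, 4.000, 32.000°), engaged; cmd=(-2.750, 2.000, 50.000°) → follower=(-16.500, 33.000, 62.500°)
step 6: Δleader=(-23.000, 19.000, -34.000°), disengaged; cmd=(0,0,0) → follower holds at (-16.500, 33.000, 62.500°)


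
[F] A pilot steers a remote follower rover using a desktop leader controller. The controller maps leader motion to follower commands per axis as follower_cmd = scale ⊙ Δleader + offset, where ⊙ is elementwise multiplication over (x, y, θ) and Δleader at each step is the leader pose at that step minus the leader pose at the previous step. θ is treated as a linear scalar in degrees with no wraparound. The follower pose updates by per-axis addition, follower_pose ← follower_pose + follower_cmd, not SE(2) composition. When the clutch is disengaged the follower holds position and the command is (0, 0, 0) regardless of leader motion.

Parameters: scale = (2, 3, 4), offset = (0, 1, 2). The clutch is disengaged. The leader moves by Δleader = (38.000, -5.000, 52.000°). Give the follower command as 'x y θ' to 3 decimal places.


0.000 0.000 0.000

clutch disengaged → follower holds; cmd = (0, 0, 0)


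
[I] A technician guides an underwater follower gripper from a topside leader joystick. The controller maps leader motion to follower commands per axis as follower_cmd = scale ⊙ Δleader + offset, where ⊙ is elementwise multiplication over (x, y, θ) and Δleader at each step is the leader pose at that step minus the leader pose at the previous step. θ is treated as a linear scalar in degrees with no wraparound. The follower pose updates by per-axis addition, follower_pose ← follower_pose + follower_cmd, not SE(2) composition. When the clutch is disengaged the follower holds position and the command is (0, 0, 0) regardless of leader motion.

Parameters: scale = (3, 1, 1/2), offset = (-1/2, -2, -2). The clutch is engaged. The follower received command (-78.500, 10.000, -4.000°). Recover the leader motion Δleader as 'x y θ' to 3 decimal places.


-26.000 12.000 -4.000

axis x: (-78.500 − -1/2) / (3) = -26.000
axis y: (10.000 − -2) / (1) = 12.000
axis θ: (-4.000 − -2) / (1/2) = -4.000


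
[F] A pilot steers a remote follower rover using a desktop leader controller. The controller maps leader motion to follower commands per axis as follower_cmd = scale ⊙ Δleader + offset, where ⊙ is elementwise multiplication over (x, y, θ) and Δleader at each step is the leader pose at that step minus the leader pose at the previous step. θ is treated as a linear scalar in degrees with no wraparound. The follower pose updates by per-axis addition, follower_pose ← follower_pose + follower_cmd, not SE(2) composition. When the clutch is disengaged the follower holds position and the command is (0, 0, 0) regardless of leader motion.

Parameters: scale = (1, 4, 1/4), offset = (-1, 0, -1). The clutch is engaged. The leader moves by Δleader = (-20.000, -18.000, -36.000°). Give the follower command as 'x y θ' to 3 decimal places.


-21.000 -72.000 -10.000

axis x: 1·-20.000 + -1 = -21.000
axis y: 4·-18.000 + 0 = -72.000
axis θ: 1/4·-36.000 + -1 = -10.000


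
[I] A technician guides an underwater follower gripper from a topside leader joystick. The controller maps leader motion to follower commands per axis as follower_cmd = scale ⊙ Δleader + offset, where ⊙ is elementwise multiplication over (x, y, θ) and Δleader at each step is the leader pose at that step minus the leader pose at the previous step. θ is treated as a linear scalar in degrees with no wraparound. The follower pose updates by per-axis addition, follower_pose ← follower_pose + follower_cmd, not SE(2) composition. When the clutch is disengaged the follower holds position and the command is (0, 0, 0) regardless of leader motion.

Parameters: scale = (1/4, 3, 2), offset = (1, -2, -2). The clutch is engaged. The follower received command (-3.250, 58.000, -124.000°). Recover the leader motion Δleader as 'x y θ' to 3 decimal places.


-17.000 20.000 -61.000

axis x: (-3.250 − 1) / (1/4) = -17.000
axis y: (58.000 − -2) / (3) = 20.000
axis θ: (-124.000 − -2) / (2) = -61.000


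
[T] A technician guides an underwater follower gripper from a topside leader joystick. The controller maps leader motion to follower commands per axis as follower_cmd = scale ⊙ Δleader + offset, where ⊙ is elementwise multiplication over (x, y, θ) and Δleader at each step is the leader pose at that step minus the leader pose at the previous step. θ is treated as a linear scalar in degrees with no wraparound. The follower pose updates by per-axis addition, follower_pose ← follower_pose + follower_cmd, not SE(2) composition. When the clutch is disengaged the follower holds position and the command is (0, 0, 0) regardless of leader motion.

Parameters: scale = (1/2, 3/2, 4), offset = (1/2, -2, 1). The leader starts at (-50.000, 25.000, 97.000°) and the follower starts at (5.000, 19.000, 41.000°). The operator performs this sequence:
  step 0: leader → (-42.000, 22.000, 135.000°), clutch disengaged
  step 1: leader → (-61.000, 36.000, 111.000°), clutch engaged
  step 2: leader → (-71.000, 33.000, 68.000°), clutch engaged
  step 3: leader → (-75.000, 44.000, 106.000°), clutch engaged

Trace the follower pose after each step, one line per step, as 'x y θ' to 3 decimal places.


step 0: Δleader=(8.000, -3.000, 38.000°), disengaged; cmd=(0,0,0) → follower holds at (5.000, 19.000, 41.000°)
step 1: Δleader=(-19.000, 14.000, -24.000°), engaged; cmd=(-9.000, 19.000, -95.000°) → follower=(-4.000, 38.000, -54.000°)
step 2: Δleader=(-10.000, -3.000, -43.000°), engaged; cmd=(-4.500, -6.500, -171.000°) → follower=(-8.500, 31.500, -225.000°)
step 3: Δleader=(-4.000, 11.000, 38.000°), engaged; cmd=(-1.500, 14.500, 153.000°) → follower=(-10.000, 46.000, -72.000°)

5.000 19.000 41.000
-4.000 38.000 -54.000
-8.500 31.500 -225.000
-10.000 46.000 -72.000
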